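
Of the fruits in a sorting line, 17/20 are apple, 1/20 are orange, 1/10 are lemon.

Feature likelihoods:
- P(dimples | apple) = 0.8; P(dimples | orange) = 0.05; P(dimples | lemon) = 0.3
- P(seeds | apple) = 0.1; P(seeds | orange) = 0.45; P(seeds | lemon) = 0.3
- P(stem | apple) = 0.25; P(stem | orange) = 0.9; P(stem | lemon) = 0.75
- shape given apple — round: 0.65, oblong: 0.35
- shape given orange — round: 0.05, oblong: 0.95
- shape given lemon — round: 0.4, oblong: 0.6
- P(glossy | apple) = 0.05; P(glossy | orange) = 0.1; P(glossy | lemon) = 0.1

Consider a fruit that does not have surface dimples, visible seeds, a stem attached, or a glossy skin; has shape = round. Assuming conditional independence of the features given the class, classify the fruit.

apple: 0.85 × (1−0.8) × (1−0.1) × (1−0.25) × 0.65 × (1−0.05) = 0.070858125
orange: 0.05 × (1−0.05) × (1−0.45) × (1−0.9) × 0.05 × (1−0.1) = 0.0001175625
lemon: 0.1 × (1−0.3) × (1−0.3) × (1−0.75) × 0.4 × (1−0.1) = 0.00441
Highest score → apple.

apple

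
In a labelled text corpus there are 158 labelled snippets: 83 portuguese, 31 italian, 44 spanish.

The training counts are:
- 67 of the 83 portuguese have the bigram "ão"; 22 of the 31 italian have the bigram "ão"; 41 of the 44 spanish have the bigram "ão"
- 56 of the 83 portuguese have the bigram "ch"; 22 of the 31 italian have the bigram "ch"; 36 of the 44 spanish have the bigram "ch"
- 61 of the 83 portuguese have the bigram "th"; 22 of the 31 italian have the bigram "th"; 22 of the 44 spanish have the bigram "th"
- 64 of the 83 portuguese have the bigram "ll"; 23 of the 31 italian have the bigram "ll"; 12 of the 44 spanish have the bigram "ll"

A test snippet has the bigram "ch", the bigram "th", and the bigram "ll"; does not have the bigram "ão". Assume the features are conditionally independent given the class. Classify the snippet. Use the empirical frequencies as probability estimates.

portuguese

portuguese: (83/158) × (16/83) × (56/83) × (61/83) × (64/83) ≈ 0.0387192
italian: (31/158) × (9/31) × (22/31) × (22/31) × (23/31) ≈ 0.021285
spanish: (44/158) × (3/44) × (36/44) × (22/44) × (12/44) ≈ 0.00211842
Highest score → portuguese.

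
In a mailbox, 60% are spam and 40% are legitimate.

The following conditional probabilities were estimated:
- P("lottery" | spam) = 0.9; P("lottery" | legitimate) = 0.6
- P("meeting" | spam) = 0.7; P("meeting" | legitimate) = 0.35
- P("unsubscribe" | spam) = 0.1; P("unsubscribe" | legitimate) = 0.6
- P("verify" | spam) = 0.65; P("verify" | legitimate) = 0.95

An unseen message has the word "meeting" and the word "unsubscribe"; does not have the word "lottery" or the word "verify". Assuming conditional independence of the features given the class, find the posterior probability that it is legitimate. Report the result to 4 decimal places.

spam: 0.6 × (1−0.9) × 0.7 × 0.1 × (1−0.65) = 0.00147
legitimate: 0.4 × (1−0.6) × 0.35 × 0.6 × (1−0.95) = 0.00168
P(legitimate | x) = 0.00168 / 0.00315 ≈ 0.5333

0.5333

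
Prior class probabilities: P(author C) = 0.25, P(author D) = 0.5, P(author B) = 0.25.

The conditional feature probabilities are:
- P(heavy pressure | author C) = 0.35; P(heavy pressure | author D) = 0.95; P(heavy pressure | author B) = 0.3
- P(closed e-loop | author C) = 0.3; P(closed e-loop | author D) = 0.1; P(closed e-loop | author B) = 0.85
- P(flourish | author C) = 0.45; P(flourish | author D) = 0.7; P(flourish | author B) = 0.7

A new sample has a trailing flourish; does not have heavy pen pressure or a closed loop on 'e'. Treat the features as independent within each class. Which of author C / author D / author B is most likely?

author C

author C: 0.25 × (1−0.35) × (1−0.3) × 0.45 = 0.0511875
author D: 0.5 × (1−0.95) × (1−0.1) × 0.7 = 0.01575
author B: 0.25 × (1−0.3) × (1−0.85) × 0.7 = 0.018375
Highest score → author C.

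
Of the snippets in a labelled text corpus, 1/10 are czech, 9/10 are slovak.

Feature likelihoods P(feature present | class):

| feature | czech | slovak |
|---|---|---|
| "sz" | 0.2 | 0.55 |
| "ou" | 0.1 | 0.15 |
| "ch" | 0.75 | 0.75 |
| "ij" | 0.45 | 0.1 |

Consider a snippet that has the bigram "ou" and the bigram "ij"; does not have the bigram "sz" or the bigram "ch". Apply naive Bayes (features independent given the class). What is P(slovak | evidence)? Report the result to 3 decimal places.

0.628

czech: 0.1 × (1−0.2) × 0.1 × (1−0.75) × 0.45 = 0.0009
slovak: 0.9 × (1−0.55) × 0.15 × (1−0.75) × 0.1 = 0.00151875
P(slovak | x) = 0.00151875 / 0.00241875 ≈ 0.628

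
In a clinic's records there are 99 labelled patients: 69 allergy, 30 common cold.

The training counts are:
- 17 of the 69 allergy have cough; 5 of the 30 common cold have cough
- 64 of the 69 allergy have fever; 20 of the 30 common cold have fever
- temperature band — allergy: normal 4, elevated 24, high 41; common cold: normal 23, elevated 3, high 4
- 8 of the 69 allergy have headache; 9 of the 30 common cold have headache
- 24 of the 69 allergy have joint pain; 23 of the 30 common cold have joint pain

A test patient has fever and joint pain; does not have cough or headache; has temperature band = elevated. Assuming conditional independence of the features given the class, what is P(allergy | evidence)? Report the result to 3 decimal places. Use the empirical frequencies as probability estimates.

0.852

allergy: (69/99) × (52/69) × (64/69) × (24/69) × (61/69) × (24/69) ≈ 0.052108
common cold: (30/99) × (25/30) × (20/30) × (3/30) × (21/30) × (23/30) ≈ 0.00903479
P(allergy | x) = 0.052108 / 0.06114279 ≈ 0.852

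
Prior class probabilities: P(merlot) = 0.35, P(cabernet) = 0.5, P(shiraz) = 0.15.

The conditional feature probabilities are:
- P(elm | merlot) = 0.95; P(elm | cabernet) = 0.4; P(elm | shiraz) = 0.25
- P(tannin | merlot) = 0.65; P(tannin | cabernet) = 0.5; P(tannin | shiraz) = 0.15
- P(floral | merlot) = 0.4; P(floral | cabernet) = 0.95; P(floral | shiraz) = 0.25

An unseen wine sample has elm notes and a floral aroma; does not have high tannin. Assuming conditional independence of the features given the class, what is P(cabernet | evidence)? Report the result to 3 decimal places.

merlot: 0.35 × 0.95 × (1−0.65) × 0.4 = 0.04655
cabernet: 0.5 × 0.4 × (1−0.5) × 0.95 = 0.095
shiraz: 0.15 × 0.25 × (1−0.15) × 0.25 = 0.00796875
P(cabernet | x) = 0.095 / 0.14951875 ≈ 0.635

0.635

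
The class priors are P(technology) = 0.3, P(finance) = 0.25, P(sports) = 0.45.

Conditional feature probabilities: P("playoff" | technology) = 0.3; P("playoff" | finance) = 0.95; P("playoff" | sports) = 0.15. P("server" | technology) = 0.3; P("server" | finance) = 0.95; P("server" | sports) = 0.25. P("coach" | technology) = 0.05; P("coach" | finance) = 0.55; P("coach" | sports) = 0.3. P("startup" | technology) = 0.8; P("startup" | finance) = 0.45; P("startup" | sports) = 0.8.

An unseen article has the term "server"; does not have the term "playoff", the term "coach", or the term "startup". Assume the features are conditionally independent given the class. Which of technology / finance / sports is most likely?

sports

technology: 0.3 × (1−0.3) × 0.3 × (1−0.05) × (1−0.8) = 0.01197
finance: 0.25 × (1−0.95) × 0.95 × (1−0.55) × (1−0.45) = 0.0029390625
sports: 0.45 × (1−0.15) × 0.25 × (1−0.3) × (1−0.8) = 0.0133875
Highest score → sports.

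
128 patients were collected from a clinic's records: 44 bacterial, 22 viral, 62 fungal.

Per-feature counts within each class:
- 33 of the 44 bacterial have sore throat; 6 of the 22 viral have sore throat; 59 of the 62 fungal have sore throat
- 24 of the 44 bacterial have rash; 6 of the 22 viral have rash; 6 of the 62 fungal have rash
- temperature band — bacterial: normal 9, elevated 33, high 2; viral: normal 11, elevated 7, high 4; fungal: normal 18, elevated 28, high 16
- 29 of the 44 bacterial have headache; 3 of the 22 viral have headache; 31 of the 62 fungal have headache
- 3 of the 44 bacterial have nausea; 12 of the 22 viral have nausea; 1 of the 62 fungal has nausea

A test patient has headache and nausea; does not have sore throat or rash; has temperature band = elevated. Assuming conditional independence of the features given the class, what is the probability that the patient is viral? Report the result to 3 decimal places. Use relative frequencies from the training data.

0.607

bacterial: (44/128) × (11/44) × (20/44) × (33/44) × (29/44) × (3/44) ≈ 0.00131654
viral: (22/128) × (16/22) × (16/22) × (7/22) × (3/22) × (12/22) ≈ 0.00215149
fungal: (62/128) × (3/62) × (56/62) × (28/62) × (31/62) × (1/62) ≈ 0.0000770996
P(viral | x) = 0.00215149 / 0.0035451296 ≈ 0.607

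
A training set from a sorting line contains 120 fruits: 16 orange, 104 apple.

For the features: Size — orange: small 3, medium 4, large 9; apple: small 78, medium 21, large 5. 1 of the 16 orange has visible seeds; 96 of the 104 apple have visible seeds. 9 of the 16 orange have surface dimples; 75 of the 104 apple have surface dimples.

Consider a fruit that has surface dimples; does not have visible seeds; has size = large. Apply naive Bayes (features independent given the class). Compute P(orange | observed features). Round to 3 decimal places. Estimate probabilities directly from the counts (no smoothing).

orange: (16/120) × (9/16) × (15/16) × (9/16) = 0.03955078125
apple: (104/120) × (5/104) × (8/104) × (75/104) ≈ 0.00231139
P(orange | x) = 0.03955078125 / 0.04186217125 ≈ 0.945

0.945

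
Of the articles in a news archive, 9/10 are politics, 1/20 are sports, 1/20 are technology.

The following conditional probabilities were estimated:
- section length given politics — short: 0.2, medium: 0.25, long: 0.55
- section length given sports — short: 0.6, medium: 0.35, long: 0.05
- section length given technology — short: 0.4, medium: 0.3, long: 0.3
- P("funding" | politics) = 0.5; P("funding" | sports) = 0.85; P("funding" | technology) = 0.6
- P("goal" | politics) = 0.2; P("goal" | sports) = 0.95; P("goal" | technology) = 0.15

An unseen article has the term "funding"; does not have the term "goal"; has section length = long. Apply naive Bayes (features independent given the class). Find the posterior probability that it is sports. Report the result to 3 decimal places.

politics: 0.9 × 0.55 × 0.5 × (1−0.2) = 0.198
sports: 0.05 × 0.05 × 0.85 × (1−0.95) = 0.00010625
technology: 0.05 × 0.3 × 0.6 × (1−0.15) = 0.00765
P(sports | x) = 0.00010625 / 0.20575625 ≈ 0.001

0.001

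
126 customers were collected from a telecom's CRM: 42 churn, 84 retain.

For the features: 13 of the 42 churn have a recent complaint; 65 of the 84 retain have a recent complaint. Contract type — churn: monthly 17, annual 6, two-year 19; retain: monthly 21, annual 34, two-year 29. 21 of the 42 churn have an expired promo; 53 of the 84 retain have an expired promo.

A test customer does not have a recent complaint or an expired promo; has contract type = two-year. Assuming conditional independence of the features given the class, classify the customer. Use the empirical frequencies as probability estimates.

churn

churn: (42/126) × (29/42) × (19/42) × (21/42) ≈ 0.0520597
retain: (84/126) × (19/84) × (29/84) × (31/84) ≈ 0.0192125
Highest score → churn.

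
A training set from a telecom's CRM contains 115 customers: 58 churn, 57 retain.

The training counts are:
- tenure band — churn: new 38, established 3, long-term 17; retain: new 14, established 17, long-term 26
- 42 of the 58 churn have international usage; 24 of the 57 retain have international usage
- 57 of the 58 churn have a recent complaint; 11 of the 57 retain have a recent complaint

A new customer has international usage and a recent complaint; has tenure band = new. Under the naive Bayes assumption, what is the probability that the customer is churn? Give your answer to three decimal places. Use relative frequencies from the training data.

0.960

churn: (58/115) × (38/58) × (42/58) × (57/58) ≈ 0.235155
retain: (57/115) × (14/57) × (24/57) × (11/57) ≈ 0.00989201
P(churn | x) = 0.235155 / 0.24504701 ≈ 0.960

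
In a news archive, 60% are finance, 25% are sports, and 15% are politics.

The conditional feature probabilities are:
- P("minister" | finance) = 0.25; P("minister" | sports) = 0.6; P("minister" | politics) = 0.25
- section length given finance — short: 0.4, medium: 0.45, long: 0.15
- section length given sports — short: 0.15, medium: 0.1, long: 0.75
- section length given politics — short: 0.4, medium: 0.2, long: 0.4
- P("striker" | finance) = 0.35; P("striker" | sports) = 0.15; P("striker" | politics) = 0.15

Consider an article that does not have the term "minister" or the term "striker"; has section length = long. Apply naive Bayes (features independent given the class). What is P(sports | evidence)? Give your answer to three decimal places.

finance: 0.6 × (1−0.25) × 0.15 × (1−0.35) = 0.043875
sports: 0.25 × (1−0.6) × 0.75 × (1−0.15) = 0.06375
politics: 0.15 × (1−0.25) × 0.4 × (1−0.15) = 0.03825
P(sports | x) = 0.06375 / 0.145875 ≈ 0.437

0.437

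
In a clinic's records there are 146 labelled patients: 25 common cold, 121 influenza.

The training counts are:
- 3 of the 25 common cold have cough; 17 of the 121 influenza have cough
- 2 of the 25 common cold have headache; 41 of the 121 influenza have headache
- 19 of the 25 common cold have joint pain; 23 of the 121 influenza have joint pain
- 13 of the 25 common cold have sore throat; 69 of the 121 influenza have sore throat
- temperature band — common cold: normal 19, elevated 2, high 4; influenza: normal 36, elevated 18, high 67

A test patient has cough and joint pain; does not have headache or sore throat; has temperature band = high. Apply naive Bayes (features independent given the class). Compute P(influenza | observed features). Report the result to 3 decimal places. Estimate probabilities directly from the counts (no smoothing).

common cold: (25/146) × (3/25) × (23/25) × (19/25) × (12/25) × (4/25) ≈ 0.0011034
influenza: (121/146) × (17/121) × (80/121) × (23/121) × (52/121) × (67/121) ≈ 0.00348217
P(influenza | x) = 0.00348217 / 0.00458557 ≈ 0.759

0.759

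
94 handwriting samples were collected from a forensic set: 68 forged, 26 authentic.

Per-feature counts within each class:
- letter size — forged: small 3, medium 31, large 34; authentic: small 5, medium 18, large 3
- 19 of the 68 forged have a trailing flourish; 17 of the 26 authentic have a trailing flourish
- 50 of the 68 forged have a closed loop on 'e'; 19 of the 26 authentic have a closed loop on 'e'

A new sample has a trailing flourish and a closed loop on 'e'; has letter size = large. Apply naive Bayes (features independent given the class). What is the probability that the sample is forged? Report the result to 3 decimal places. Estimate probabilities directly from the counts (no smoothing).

forged: (68/94) × (34/68) × (19/68) × (50/68) ≈ 0.0743116
authentic: (26/94) × (3/26) × (17/26) × (19/26) ≈ 0.0152493
P(forged | x) = 0.0743116 / 0.0895609 ≈ 0.830

0.830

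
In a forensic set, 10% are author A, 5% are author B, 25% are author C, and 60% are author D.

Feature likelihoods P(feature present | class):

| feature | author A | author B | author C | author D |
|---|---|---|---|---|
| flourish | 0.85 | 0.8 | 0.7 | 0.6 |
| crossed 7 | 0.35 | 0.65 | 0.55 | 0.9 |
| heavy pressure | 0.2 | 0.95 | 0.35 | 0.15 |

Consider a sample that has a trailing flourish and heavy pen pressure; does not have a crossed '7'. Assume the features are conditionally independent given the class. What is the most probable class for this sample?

author A: 0.1 × 0.85 × (1−0.35) × 0.2 = 0.01105
author B: 0.05 × 0.8 × (1−0.65) × 0.95 = 0.0133
author C: 0.25 × 0.7 × (1−0.55) × 0.35 = 0.0275625
author D: 0.6 × 0.6 × (1−0.9) × 0.15 = 0.0054
Highest score → author C.

author C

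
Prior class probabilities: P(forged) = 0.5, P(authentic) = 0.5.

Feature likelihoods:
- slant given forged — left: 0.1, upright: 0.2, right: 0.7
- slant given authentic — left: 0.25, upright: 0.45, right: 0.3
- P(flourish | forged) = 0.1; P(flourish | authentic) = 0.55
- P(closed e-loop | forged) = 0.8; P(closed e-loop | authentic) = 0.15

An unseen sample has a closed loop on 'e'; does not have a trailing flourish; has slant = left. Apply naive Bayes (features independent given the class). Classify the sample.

forged: 0.5 × 0.1 × (1−0.1) × 0.8 = 0.036
authentic: 0.5 × 0.25 × (1−0.55) × 0.15 = 0.0084375
Highest score → forged.

forged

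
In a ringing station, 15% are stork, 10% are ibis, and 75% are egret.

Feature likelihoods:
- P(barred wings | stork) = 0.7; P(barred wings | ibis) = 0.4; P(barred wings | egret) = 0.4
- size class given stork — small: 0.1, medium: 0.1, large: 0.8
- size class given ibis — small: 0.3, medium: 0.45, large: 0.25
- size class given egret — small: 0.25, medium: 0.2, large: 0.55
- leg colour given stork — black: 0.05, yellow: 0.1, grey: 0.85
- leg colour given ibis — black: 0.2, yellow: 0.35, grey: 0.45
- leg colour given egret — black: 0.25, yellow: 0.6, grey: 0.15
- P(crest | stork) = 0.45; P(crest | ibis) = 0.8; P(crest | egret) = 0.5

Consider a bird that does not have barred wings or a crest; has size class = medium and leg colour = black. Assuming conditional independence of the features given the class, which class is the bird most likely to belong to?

stork: 0.15 × (1−0.7) × 0.1 × 0.05 × (1−0.45) = 0.00012375
ibis: 0.1 × (1−0.4) × 0.45 × 0.2 × (1−0.8) = 0.00108
egret: 0.75 × (1−0.4) × 0.2 × 0.25 × (1−0.5) = 0.01125
Highest score → egret.

egret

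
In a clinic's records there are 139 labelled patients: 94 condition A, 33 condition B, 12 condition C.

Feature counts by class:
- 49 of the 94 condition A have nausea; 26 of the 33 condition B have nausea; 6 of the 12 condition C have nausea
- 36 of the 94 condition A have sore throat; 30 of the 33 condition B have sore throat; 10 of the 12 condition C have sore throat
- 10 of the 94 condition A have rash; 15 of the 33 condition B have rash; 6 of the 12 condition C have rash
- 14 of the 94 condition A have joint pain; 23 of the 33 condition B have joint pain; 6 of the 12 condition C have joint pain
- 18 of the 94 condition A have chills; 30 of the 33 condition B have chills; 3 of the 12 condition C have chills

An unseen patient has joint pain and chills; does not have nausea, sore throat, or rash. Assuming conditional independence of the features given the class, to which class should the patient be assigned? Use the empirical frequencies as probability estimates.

condition A

condition A: (94/139) × (45/94) × (58/94) × (84/94) × (14/94) × (18/94) ≈ 0.00509089
condition B: (33/139) × (7/33) × (3/33) × (18/33) × (23/33) × (30/33) ≈ 0.00158223
condition C: (12/139) × (6/12) × (2/12) × (6/12) × (6/12) × (3/12) ≈ 0.00044964
Highest score → condition A.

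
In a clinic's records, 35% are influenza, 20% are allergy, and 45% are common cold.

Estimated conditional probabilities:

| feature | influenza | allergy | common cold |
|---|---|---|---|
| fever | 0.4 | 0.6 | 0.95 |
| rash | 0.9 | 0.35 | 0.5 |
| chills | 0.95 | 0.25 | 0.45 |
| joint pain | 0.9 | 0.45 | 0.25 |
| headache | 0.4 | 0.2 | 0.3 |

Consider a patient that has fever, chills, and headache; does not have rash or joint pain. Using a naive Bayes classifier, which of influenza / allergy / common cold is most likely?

common cold

influenza: 0.35 × 0.4 × (1−0.9) × 0.95 × (1−0.9) × 0.4 = 0.000532
allergy: 0.2 × 0.6 × (1−0.35) × 0.25 × (1−0.45) × 0.2 = 0.002145
common cold: 0.45 × 0.95 × (1−0.5) × 0.45 × (1−0.25) × 0.3 = 0.0216421875
Highest score → common cold.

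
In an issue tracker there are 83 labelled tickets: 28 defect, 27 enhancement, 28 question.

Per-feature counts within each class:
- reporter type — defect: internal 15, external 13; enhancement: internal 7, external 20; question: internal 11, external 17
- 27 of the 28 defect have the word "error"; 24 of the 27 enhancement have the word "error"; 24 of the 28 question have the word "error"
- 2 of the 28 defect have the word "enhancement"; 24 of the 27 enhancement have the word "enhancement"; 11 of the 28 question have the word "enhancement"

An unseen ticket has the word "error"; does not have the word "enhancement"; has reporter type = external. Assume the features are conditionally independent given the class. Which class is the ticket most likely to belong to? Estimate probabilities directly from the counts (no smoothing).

defect

defect: (28/83) × (13/28) × (27/28) × (26/28) ≈ 0.140245
enhancement: (27/83) × (20/27) × (24/27) × (3/27) ≈ 0.0237989
question: (28/83) × (17/28) × (24/28) × (17/28) ≈ 0.10659
Highest score → defect.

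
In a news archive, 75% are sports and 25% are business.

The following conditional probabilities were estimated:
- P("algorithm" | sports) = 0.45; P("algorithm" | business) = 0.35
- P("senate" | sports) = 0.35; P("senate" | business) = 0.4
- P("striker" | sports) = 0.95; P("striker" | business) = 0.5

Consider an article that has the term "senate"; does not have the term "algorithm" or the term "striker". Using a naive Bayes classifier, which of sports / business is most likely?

business

sports: 0.75 × (1−0.45) × 0.35 × (1−0.95) = 0.00721875
business: 0.25 × (1−0.35) × 0.4 × (1−0.5) = 0.0325
Highest score → business.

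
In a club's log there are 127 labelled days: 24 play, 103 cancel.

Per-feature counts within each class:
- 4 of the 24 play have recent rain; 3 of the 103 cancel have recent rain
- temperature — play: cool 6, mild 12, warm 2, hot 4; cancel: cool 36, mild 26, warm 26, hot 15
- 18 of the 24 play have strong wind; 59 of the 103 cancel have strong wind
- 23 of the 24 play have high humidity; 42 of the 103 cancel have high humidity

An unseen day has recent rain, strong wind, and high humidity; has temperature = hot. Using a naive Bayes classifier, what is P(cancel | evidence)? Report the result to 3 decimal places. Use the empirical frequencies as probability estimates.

play: (24/127) × (4/24) × (4/24) × (18/24) × (23/24) ≈ 0.00377297
cancel: (103/127) × (3/103) × (15/103) × (59/103) × (42/103) ≈ 0.000803523
P(cancel | x) = 0.000803523 / 0.004576493 ≈ 0.176

0.176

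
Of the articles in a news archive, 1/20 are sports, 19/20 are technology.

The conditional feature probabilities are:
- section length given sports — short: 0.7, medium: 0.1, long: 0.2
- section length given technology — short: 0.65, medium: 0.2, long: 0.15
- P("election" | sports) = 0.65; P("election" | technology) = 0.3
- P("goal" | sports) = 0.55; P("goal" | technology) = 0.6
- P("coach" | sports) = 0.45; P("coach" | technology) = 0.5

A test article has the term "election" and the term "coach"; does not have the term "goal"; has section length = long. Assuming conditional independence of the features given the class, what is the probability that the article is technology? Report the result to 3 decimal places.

sports: 0.05 × 0.2 × 0.65 × (1−0.55) × 0.45 = 0.00131625
technology: 0.95 × 0.15 × 0.3 × (1−0.6) × 0.5 = 0.00855
P(technology | x) = 0.00855 / 0.00986625 ≈ 0.867

0.867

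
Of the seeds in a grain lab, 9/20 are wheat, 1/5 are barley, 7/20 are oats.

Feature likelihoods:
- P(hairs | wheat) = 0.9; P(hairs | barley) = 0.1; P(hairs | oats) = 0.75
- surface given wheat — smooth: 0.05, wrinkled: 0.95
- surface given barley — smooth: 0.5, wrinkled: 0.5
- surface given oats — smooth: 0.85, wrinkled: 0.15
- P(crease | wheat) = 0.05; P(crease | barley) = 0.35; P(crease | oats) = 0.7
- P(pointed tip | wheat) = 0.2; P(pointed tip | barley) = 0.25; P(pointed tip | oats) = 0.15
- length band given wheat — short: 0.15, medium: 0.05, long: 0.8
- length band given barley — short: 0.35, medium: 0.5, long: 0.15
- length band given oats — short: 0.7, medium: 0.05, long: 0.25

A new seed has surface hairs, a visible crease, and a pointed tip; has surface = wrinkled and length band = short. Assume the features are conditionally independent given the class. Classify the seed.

oats

wheat: 0.45 × 0.9 × 0.95 × 0.05 × 0.2 × 0.15 = 0.000577125
barley: 0.2 × 0.1 × 0.5 × 0.35 × 0.25 × 0.35 = 0.00030625
oats: 0.35 × 0.75 × 0.15 × 0.7 × 0.15 × 0.7 = 0.0028940625
Highest score → oats.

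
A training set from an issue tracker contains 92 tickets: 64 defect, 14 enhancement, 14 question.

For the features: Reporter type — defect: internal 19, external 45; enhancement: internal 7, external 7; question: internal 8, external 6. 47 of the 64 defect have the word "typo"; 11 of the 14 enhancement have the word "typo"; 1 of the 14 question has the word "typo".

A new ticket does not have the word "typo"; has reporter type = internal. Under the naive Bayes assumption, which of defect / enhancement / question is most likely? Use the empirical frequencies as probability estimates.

question

defect: (64/92) × (19/64) × (17/64) ≈ 0.0548573
enhancement: (14/92) × (7/14) × (3/14) ≈ 0.0163043
question: (14/92) × (8/14) × (13/14) ≈ 0.0807453
Highest score → question.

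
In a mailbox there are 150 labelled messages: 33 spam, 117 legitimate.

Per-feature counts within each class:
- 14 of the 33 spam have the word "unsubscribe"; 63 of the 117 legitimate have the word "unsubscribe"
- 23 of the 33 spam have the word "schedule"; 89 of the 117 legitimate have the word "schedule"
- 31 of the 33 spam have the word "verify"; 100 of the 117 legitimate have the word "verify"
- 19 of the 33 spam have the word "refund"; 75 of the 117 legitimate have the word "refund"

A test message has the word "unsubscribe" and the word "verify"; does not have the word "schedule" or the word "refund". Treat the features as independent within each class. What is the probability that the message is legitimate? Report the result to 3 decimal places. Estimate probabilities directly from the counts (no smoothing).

spam: (33/150) × (14/33) × (10/33) × (31/33) × (14/33) ≈ 0.0112716
legitimate: (117/150) × (63/117) × (28/117) × (100/117) × (42/117) ≈ 0.0308389
P(legitimate | x) = 0.0308389 / 0.0421105 ≈ 0.732

0.732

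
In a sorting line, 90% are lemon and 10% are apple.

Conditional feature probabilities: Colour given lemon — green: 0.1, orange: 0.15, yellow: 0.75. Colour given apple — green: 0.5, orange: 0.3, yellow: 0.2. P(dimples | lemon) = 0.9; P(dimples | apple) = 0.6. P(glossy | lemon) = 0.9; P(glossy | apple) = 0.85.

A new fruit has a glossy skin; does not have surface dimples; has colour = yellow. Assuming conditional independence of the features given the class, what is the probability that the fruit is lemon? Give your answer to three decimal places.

lemon: 0.9 × 0.75 × (1−0.9) × 0.9 = 0.06075
apple: 0.1 × 0.2 × (1−0.6) × 0.85 = 0.0068
P(lemon | x) = 0.06075 / 0.06755 ≈ 0.899

0.899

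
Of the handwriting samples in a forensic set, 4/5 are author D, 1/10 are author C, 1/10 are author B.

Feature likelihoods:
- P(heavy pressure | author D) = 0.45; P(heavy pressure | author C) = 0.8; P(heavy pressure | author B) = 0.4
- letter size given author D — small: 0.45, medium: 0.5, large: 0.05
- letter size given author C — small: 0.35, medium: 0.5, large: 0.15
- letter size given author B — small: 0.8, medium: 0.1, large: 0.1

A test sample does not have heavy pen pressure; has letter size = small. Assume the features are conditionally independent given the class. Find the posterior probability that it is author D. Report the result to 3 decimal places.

0.783

author D: 0.8 × (1−0.45) × 0.45 = 0.198
author C: 0.1 × (1−0.8) × 0.35 = 0.007
author B: 0.1 × (1−0.4) × 0.8 = 0.048
P(author D | x) = 0.198 / 0.253 ≈ 0.783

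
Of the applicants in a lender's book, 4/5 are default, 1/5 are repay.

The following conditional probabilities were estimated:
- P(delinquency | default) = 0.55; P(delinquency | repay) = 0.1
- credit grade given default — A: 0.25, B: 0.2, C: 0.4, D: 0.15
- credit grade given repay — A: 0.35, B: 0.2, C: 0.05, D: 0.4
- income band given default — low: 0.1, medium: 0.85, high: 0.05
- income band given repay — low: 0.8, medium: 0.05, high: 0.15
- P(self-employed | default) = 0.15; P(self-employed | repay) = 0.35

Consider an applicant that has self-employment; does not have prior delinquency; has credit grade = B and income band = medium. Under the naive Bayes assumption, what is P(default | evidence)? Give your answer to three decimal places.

default: 0.8 × (1−0.55) × 0.2 × 0.85 × 0.15 = 0.00918
repay: 0.2 × (1−0.1) × 0.2 × 0.05 × 0.35 = 0.00063
P(default | x) = 0.00918 / 0.00981 ≈ 0.936

0.936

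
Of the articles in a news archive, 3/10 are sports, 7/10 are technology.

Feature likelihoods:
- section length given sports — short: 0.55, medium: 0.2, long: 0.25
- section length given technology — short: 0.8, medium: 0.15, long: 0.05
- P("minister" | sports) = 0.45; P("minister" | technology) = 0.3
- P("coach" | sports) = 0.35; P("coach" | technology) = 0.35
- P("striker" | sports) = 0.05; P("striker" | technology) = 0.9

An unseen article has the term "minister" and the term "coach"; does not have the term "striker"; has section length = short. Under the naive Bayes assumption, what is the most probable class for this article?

sports: 0.3 × 0.55 × 0.45 × 0.35 × (1−0.05) = 0.024688125
technology: 0.7 × 0.8 × 0.3 × 0.35 × (1−0.9) = 0.00588
Highest score → sports.

sports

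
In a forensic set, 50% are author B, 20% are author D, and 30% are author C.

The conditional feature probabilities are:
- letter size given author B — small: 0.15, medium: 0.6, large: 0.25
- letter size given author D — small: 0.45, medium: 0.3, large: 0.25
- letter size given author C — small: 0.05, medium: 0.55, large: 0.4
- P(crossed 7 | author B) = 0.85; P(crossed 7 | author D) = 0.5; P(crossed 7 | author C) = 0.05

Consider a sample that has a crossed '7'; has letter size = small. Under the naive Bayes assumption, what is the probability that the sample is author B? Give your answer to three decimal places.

0.582

author B: 0.5 × 0.15 × 0.85 = 0.06375
author D: 0.2 × 0.45 × 0.5 = 0.045
author C: 0.3 × 0.05 × 0.05 = 0.00075
P(author B | x) = 0.06375 / 0.1095 ≈ 0.582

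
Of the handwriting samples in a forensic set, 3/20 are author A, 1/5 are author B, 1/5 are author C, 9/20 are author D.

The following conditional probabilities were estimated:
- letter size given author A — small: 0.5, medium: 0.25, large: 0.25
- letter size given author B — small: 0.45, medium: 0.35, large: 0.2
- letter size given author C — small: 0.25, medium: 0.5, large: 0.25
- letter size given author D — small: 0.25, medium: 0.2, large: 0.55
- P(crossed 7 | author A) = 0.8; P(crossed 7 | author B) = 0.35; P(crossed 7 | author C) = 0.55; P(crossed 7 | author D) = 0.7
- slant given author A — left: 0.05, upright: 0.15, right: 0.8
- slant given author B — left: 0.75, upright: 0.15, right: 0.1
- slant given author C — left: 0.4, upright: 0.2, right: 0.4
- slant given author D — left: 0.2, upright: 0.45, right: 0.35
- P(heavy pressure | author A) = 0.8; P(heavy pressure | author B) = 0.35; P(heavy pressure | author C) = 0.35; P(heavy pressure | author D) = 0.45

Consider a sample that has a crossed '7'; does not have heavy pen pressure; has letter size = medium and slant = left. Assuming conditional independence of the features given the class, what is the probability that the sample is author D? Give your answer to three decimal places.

author A: 0.15 × 0.25 × 0.8 × 0.05 × (1−0.8) = 0.0003
author B: 0.2 × 0.35 × 0.35 × 0.75 × (1−0.35) = 0.01194375
author C: 0.2 × 0.5 × 0.55 × 0.4 × (1−0.35) = 0.0143
author D: 0.45 × 0.2 × 0.7 × 0.2 × (1−0.45) = 0.00693
P(author D | x) = 0.00693 / 0.03347375 ≈ 0.207

0.207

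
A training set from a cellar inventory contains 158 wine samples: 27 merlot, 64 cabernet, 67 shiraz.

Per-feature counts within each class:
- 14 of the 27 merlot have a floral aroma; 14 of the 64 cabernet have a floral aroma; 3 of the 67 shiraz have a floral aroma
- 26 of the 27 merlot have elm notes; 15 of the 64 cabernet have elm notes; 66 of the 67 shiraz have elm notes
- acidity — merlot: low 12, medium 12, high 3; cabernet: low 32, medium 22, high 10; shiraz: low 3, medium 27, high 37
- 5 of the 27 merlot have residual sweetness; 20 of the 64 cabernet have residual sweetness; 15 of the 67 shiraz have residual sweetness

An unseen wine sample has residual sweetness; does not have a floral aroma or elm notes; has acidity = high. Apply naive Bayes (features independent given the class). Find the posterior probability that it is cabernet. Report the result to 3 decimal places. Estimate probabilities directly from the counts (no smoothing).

0.936

merlot: (27/158) × (13/27) × (1/27) × (3/27) × (5/27) ≈ 0.0000627027
cabernet: (64/158) × (50/64) × (49/64) × (10/64) × (20/64) ≈ 0.0118304
shiraz: (67/158) × (64/67) × (1/67) × (37/67) × (15/67) ≈ 0.000747466
P(cabernet | x) = 0.0118304 / 0.0126405687 ≈ 0.936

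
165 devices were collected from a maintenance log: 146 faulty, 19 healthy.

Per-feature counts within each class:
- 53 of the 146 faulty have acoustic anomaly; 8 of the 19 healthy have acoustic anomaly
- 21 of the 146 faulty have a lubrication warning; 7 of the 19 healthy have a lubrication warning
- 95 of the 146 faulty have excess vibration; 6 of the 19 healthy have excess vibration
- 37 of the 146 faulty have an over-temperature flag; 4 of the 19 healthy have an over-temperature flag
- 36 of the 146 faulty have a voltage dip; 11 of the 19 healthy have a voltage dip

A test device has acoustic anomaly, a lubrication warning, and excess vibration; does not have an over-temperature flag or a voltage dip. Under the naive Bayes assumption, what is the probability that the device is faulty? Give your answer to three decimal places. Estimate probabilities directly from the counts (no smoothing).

faulty: (146/165) × (53/146) × (21/146) × (95/146) × (109/146) × (110/146) ≈ 0.01691
healthy: (19/165) × (8/19) × (7/19) × (6/19) × (15/19) × (8/19) ≈ 0.00187509
P(faulty | x) = 0.01691 / 0.01878509 ≈ 0.900

0.900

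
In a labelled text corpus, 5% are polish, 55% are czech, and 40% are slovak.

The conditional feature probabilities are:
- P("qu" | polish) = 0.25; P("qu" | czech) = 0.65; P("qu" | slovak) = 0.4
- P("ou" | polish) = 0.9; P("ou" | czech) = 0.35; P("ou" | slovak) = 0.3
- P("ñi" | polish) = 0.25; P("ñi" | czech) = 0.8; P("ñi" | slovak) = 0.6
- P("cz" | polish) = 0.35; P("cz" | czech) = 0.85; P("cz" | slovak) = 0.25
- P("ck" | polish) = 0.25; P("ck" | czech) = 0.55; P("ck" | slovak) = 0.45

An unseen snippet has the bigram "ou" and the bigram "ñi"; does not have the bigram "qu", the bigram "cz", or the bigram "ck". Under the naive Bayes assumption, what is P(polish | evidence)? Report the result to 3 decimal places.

polish: 0.05 × (1−0.25) × 0.9 × 0.25 × (1−0.35) × (1−0.25) = 0.00411328125
czech: 0.55 × (1−0.65) × 0.35 × 0.8 × (1−0.85) × (1−0.55) = 0.00363825
slovak: 0.4 × (1−0.4) × 0.3 × 0.6 × (1−0.25) × (1−0.45) = 0.01782
P(polish | x) = 0.00411328125 / 0.02557153125 ≈ 0.161

0.161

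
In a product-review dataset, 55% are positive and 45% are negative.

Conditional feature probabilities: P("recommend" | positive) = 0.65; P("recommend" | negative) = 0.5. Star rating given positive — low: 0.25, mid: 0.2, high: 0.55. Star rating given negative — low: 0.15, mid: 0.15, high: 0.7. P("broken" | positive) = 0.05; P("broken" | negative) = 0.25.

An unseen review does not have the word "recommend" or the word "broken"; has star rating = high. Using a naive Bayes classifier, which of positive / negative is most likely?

positive: 0.55 × (1−0.65) × 0.55 × (1−0.05) = 0.10058125
negative: 0.45 × (1−0.5) × 0.7 × (1−0.25) = 0.118125
Highest score → negative.

negative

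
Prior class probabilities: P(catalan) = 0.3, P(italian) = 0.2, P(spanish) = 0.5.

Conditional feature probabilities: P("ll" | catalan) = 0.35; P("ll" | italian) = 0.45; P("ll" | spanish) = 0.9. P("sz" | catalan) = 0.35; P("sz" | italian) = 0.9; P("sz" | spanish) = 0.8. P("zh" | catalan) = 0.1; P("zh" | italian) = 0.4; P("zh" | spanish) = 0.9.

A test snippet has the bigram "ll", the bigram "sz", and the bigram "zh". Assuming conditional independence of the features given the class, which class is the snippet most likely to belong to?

catalan: 0.3 × 0.35 × 0.35 × 0.1 = 0.003675
italian: 0.2 × 0.45 × 0.9 × 0.4 = 0.0324
spanish: 0.5 × 0.9 × 0.8 × 0.9 = 0.324
Highest score → spanish.

spanish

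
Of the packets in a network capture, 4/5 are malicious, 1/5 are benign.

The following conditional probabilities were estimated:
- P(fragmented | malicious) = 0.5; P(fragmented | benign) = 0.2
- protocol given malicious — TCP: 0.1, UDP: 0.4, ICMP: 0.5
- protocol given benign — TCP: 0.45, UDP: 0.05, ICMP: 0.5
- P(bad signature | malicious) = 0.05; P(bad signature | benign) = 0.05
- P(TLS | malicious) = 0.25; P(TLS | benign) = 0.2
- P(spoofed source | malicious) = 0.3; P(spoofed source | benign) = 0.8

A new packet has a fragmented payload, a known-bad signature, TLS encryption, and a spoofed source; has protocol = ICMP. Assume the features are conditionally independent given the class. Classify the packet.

malicious: 0.8 × 0.5 × 0.5 × 0.05 × 0.25 × 0.3 = 0.00075
benign: 0.2 × 0.2 × 0.5 × 0.05 × 0.2 × 0.8 = 0.00016
Highest score → malicious.

malicious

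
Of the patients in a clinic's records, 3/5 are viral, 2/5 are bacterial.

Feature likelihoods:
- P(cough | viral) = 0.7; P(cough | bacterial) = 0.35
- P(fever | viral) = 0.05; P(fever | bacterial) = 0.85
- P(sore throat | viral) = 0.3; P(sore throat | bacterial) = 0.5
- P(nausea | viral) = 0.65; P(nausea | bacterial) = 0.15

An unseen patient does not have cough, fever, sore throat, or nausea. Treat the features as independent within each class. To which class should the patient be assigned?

viral: 0.6 × (1−0.7) × (1−0.05) × (1−0.3) × (1−0.65) = 0.041895
bacterial: 0.4 × (1−0.35) × (1−0.85) × (1−0.5) × (1−0.15) = 0.016575
Highest score → viral.

viral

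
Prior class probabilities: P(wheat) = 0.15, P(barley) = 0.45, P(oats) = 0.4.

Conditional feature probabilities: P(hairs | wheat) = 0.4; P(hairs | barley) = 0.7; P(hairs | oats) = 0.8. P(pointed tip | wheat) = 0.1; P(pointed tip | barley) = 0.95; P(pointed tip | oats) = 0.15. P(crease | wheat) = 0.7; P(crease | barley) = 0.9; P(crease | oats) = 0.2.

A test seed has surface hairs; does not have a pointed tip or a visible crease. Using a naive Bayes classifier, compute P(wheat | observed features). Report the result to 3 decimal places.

wheat: 0.15 × 0.4 × (1−0.1) × (1−0.7) = 0.0162
barley: 0.45 × 0.7 × (1−0.95) × (1−0.9) = 0.001575
oats: 0.4 × 0.8 × (1−0.15) × (1−0.2) = 0.2176
P(wheat | x) = 0.0162 / 0.235375 ≈ 0.069

0.069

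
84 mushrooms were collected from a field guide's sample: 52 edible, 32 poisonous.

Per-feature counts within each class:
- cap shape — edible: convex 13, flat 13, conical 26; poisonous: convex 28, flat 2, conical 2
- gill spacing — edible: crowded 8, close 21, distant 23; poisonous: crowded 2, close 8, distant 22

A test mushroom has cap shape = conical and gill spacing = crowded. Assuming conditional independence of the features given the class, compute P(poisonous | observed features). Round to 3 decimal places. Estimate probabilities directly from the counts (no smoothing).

0.030

edible: (52/84) × (26/52) × (8/52) ≈ 0.047619
poisonous: (32/84) × (2/32) × (2/32) ≈ 0.0014881
P(poisonous | x) = 0.0014881 / 0.0491071 ≈ 0.030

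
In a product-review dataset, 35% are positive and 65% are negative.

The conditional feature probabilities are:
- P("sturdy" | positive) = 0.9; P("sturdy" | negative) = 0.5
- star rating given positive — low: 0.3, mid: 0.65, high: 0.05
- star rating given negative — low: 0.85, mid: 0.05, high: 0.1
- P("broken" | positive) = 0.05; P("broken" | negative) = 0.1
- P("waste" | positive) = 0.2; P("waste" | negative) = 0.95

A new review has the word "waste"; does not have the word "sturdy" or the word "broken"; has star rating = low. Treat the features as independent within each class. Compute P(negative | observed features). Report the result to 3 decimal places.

0.992

positive: 0.35 × (1−0.9) × 0.3 × (1−0.05) × 0.2 = 0.001995
negative: 0.65 × (1−0.5) × 0.85 × (1−0.1) × 0.95 = 0.23619375
P(negative | x) = 0.23619375 / 0.23818875 ≈ 0.992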